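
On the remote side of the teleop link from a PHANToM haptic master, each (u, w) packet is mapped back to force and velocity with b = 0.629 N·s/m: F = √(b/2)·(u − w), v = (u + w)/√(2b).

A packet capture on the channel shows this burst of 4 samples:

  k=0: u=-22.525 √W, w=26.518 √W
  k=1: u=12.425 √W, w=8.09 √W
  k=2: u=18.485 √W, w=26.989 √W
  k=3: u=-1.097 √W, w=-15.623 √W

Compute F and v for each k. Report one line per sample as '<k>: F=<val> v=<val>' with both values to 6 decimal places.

k=0: u−w=-49.043000, u+w=3.993000; √(b/2)=0.560803, √(2b)=1.121606; F=0.560803×(-49.043)=-27.503461, v=3.993000/1.121606=3.560074
k=1: u−w=4.335000, u+w=20.515000; √(b/2)=0.560803, √(2b)=1.121606; F=0.560803×4.335=2.431081, v=20.515000/1.121606=18.290737
k=2: u−w=-8.504000, u+w=45.474000; √(b/2)=0.560803, √(2b)=1.121606; F=0.560803×(-8.504)=-4.769069, v=45.474000/1.121606=40.543649
k=3: u−w=14.526000, u+w=-16.720000; √(b/2)=0.560803, √(2b)=1.121606; F=0.560803×14.526=8.146224, v=-16.720000/1.121606=-14.907196

0: F=-27.503461 v=3.560074
1: F=2.431081 v=18.290737
2: F=-4.769069 v=40.543649
3: F=8.146224 v=-14.907196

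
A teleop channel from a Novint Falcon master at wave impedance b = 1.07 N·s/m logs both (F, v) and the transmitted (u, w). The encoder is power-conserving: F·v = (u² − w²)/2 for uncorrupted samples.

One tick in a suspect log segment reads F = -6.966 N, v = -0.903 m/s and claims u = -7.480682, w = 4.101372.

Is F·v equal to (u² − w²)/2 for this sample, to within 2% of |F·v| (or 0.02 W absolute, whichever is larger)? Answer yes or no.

no

F·v = (-6.966)×(-0.903) = 6.290298 W.
(u² − w²)/2 = (55.960603 − 16.821252)/2 = 19.569675 W.
|Δ| = 13.279377;  2% of max(1, |F·v|) = 0.125806.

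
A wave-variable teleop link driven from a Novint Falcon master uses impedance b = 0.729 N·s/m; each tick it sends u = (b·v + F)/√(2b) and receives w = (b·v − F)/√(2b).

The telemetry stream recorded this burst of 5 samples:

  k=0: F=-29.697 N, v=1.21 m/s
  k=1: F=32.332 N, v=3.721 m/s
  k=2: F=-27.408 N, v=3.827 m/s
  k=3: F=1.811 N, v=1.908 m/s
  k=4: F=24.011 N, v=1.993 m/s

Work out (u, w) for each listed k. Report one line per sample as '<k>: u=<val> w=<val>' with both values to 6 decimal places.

0: u=-23.863740 w=25.324787
1: u=29.023010 w=-24.529990
2: u=-20.388068 w=25.009081
3: u=2.651755 w=-0.347889
4: u=21.088520 w=-18.682019

k=0: b·v=0.729×1.21=0.882090; √(2b)=1.207477; u=(0.882090+(-29.697))/1.207477=-23.863740, w=(0.882090−(-29.697))/1.207477=25.324787
k=1: b·v=0.729×3.721=2.712609; √(2b)=1.207477; u=(2.712609+32.332)/1.207477=29.023010, w=(2.712609−32.332)/1.207477=-24.529990
k=2: b·v=0.729×3.827=2.789883; √(2b)=1.207477; u=(2.789883+(-27.408))/1.207477=-20.388068, w=(2.789883−(-27.408))/1.207477=25.009081
k=3: b·v=0.729×1.908=1.390932; √(2b)=1.207477; u=(1.390932+1.811)/1.207477=2.651755, w=(1.390932−1.811)/1.207477=-0.347889
k=4: b·v=0.729×1.993=1.452897; √(2b)=1.207477; u=(1.452897+24.011)/1.207477=21.088520, w=(1.452897−24.011)/1.207477=-18.682019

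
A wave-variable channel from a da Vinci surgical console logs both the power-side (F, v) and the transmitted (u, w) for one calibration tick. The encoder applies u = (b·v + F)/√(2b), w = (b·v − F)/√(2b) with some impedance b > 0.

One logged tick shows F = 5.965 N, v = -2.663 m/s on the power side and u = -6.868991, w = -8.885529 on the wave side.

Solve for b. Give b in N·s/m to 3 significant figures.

u + w = -15.754520;  u + w = √(2b)·v, so √(2b) = -15.754520/(-2.663) = 5.916080.
b = (√(2b))²/2 = 34.999998/2 = 17.499999.
(Check via u − w = 2F/√(2b): u − w = 2.016538, 2F/√(2b) = 2.016538.)

b = 17.5 N·s/m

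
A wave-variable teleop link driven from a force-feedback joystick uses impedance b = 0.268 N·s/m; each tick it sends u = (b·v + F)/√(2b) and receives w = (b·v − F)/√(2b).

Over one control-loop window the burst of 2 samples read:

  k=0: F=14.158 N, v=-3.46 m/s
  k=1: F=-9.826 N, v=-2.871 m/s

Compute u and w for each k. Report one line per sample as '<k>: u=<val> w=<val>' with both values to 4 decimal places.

k=0: b·v=0.268×(-3.46)=-0.9273; √(2b)=0.7321; u=(-0.9273+14.158)/0.7321=18.0718, w=(-0.9273−14.158)/0.7321=-20.6049
k=1: b·v=0.268×(-2.871)=-0.7694; √(2b)=0.7321; u=(-0.7694+(-9.826))/0.7321=-14.4723, w=(-0.7694−(-9.826))/0.7321=12.3703

0: u=18.0718 w=-20.6049
1: u=-14.4723 w=12.3703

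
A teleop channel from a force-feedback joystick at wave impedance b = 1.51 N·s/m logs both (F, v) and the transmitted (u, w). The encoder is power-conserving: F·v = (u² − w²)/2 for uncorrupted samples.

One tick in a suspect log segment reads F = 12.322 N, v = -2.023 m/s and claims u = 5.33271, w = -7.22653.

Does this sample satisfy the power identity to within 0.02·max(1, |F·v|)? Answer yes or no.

no

F·v = 12.322×(-2.023) = -24.9274 W.
(u² − w²)/2 = (28.4378 − 52.2227)/2 = -11.8925 W.
|Δ| = 13.0349;  2% of max(1, |F·v|) = 0.4985.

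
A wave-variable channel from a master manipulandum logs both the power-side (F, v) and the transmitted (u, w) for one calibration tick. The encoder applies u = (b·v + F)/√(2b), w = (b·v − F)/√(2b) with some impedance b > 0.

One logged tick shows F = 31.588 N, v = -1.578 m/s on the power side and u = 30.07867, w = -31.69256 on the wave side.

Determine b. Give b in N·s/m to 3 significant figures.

u + w = -1.6139;  u + w = √(2b)·v, so √(2b) = -1.6139/(-1.578) = 1.0227.
b = (√(2b))²/2 = 1.0460/2 = 0.5230.
(Check via u − w = 2F/√(2b): u − w = 61.7712, 2F/√(2b) = 61.7711.)

b = 0.523 N·s/m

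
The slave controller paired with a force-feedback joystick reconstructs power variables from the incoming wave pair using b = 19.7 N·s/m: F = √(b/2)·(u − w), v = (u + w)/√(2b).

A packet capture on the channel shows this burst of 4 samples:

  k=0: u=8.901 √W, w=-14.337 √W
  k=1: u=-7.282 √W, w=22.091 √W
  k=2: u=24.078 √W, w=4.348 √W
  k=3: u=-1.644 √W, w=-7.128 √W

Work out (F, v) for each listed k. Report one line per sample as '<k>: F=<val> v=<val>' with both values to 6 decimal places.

k=0: u−w=23.238000, u+w=-5.436000; √(b/2)=3.138471, √(2b)=6.276942; F=3.138471×23.238=72.931788, v=-5.436000/6.276942=-0.866027
k=1: u−w=-29.373000, u+w=14.809000; √(b/2)=3.138471, √(2b)=6.276942; F=3.138471×(-29.373)=-92.186308, v=14.809000/6.276942=2.359270
k=2: u−w=19.730000, u+w=28.426000; √(b/2)=3.138471, √(2b)=6.276942; F=3.138471×19.73=61.922032, v=28.426000/6.276942=4.528638
k=3: u−w=5.484000, u+w=-8.772000; √(b/2)=3.138471, √(2b)=6.276942; F=3.138471×5.484=17.211375, v=-8.772000/6.276942=-1.397496

0: F=72.931788 v=-0.866027
1: F=-92.186308 v=2.359270
2: F=61.922032 v=4.528638
3: F=17.211375 v=-1.397496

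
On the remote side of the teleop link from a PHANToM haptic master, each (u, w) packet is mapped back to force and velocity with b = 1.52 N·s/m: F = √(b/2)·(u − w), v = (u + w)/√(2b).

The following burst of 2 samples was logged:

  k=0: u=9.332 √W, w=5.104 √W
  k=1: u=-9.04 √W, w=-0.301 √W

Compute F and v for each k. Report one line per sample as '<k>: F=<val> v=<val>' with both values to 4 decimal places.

k=0: u−w=4.2280, u+w=14.4360; √(b/2)=0.8718, √(2b)=1.7436; F=0.8718×4.228=3.6859, v=14.4360/1.7436=8.2796
k=1: u−w=-8.7390, u+w=-9.3410; √(b/2)=0.8718, √(2b)=1.7436; F=0.8718×(-8.739)=-7.6185, v=-9.3410/1.7436=-5.3574

0: F=3.6859 v=8.2796
1: F=-7.6185 v=-5.3574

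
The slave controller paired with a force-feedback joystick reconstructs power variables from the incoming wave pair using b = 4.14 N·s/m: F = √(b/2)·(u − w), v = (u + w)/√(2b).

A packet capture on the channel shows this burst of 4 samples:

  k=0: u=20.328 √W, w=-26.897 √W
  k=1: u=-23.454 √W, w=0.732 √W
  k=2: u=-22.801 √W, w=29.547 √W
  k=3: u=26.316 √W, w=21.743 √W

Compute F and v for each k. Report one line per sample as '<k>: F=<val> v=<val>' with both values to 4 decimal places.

0: F=67.9449 v=-2.2829
1: F=-34.7976 v=-7.8964
2: F=-75.3157 v=2.3444
3: F=6.5794 v=16.7017

k=0: u−w=47.2250, u+w=-6.5690; √(b/2)=1.4387, √(2b)=2.8775; F=1.4387×47.225=67.9449, v=-6.5690/2.8775=-2.2829
k=1: u−w=-24.1860, u+w=-22.7220; √(b/2)=1.4387, √(2b)=2.8775; F=1.4387×(-24.186)=-34.7976, v=-22.7220/2.8775=-7.8964
k=2: u−w=-52.3480, u+w=6.7460; √(b/2)=1.4387, √(2b)=2.8775; F=1.4387×(-52.348)=-75.3157, v=6.7460/2.8775=2.3444
k=3: u−w=4.5730, u+w=48.0590; √(b/2)=1.4387, √(2b)=2.8775; F=1.4387×4.573=6.5794, v=48.0590/2.8775=16.7017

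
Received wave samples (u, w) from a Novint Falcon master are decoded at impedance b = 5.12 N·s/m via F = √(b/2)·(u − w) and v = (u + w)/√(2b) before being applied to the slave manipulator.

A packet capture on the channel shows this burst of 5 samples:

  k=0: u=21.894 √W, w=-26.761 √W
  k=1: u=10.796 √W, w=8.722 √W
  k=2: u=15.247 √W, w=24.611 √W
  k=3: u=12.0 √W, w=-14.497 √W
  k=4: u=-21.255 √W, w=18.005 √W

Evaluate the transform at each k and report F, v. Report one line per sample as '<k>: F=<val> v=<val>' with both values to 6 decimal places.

k=0: u−w=48.655000, u+w=-4.867000; √(b/2)=1.600000, √(2b)=3.200000; F=1.600000×48.655=77.848000, v=-4.867000/3.200000=-1.520938
k=1: u−w=2.074000, u+w=19.518000; √(b/2)=1.600000, √(2b)=3.200000; F=1.600000×2.074=3.318400, v=19.518000/3.200000=6.099375
k=2: u−w=-9.364000, u+w=39.858000; √(b/2)=1.600000, √(2b)=3.200000; F=1.600000×(-9.364)=-14.982400, v=39.858000/3.200000=12.455625
k=3: u−w=26.497000, u+w=-2.497000; √(b/2)=1.600000, √(2b)=3.200000; F=1.600000×26.497=42.395200, v=-2.497000/3.200000=-0.780312
k=4: u−w=-39.260000, u+w=-3.250000; √(b/2)=1.600000, √(2b)=3.200000; F=1.600000×(-39.26)=-62.816000, v=-3.250000/3.200000=-1.015625

0: F=77.848000 v=-1.520938
1: F=3.318400 v=6.099375
2: F=-14.982400 v=12.455625
3: F=42.395200 v=-0.780312
4: F=-62.816000 v=-1.015625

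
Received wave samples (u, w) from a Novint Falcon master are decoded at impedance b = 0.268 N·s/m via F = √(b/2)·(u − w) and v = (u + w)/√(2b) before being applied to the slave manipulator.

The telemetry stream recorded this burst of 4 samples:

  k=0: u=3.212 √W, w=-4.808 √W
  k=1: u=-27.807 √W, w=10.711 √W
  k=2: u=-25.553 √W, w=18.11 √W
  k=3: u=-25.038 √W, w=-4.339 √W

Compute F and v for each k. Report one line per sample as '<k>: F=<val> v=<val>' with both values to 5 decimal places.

k=0: u−w=8.02000, u+w=-1.59600; √(b/2)=0.36606, √(2b)=0.73212; F=0.36606×8.02=2.93580, v=-1.59600/0.73212=-2.17997
k=1: u−w=-38.51800, u+w=-17.09600; √(b/2)=0.36606, √(2b)=0.73212; F=0.36606×(-38.518)=-14.09990, v=-17.09600/0.73212=-23.35136
k=2: u−w=-43.66300, u+w=-7.44300; √(b/2)=0.36606, √(2b)=0.73212; F=0.36606×(-43.663)=-15.98328, v=-7.44300/0.73212=-10.16636
k=3: u−w=-20.69900, u+w=-29.37700; √(b/2)=0.36606, √(2b)=0.73212; F=0.36606×(-20.699)=-7.57708, v=-29.37700/0.73212=-40.12592

0: F=2.93580 v=-2.17997
1: F=-14.09990 v=-23.35136
2: F=-15.98328 v=-10.16636
3: F=-7.57708 v=-40.12592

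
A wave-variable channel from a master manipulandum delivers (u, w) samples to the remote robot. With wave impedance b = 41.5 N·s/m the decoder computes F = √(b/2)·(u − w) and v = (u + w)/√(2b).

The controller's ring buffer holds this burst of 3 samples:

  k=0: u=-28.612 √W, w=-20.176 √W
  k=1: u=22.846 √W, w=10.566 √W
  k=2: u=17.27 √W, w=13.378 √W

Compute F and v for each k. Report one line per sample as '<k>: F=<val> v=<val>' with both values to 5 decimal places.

0: F=-38.42781 v=-5.35518
1: F=55.93806 v=3.66744
2: F=17.72890 v=3.36406

k=0: u−w=-8.43600, u+w=-48.78800; √(b/2)=4.55522, √(2b)=9.11043; F=4.55522×(-8.436)=-38.42781, v=-48.78800/9.11043=-5.35518
k=1: u−w=12.28000, u+w=33.41200; √(b/2)=4.55522, √(2b)=9.11043; F=4.55522×12.28=55.93806, v=33.41200/9.11043=3.66744
k=2: u−w=3.89200, u+w=30.64800; √(b/2)=4.55522, √(2b)=9.11043; F=4.55522×3.892=17.72890, v=30.64800/9.11043=3.36406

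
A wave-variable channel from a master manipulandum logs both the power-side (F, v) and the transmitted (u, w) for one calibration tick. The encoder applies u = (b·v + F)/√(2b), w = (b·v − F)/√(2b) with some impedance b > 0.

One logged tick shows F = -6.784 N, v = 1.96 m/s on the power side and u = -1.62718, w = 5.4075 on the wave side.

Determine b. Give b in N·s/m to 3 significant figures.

b = 1.86 N·s/m

u + w = 3.7803;  u + w = √(2b)·v, so √(2b) = 3.7803/1.96 = 1.9287.
b = (√(2b))²/2 = 3.7200/2 = 1.8600.
(Check via u − w = 2F/√(2b): u − w = -7.0347, 2F/√(2b) = -7.0347.)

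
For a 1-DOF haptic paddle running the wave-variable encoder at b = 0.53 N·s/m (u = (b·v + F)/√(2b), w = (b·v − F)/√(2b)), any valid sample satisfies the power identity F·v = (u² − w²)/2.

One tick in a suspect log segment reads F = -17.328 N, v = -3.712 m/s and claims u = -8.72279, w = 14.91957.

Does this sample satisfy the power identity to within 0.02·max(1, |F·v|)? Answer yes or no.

F·v = (-17.328)×(-3.712) = 64.32154 W.
(u² − w²)/2 = (76.08707 − 222.59357)/2 = -73.25325 W.
|Δ| = 137.57479;  2% of max(1, |F·v|) = 1.28643.

no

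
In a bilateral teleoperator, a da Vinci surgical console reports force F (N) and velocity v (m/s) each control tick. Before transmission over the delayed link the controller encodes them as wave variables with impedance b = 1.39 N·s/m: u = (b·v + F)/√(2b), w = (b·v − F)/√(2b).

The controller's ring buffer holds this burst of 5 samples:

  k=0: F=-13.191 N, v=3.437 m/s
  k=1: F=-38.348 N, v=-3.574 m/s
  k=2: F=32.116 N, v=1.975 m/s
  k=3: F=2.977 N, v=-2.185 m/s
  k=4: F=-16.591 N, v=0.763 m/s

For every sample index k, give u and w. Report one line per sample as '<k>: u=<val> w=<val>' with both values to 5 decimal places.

k=0: b·v=1.39×3.437=4.77743; √(2b)=1.66733; u=(4.77743+(-13.191))/1.66733=-5.04612, w=(4.77743−(-13.191))/1.66733=10.77675
k=1: b·v=1.39×(-3.574)=-4.96786; √(2b)=1.66733; u=(-4.96786+(-38.348))/1.66733=-25.97913, w=(-4.96786−(-38.348))/1.66733=20.02008
k=2: b·v=1.39×1.975=2.74525; √(2b)=1.66733; u=(2.74525+32.116)/1.66733=20.90839, w=(2.74525−32.116)/1.66733=-17.61541
k=3: b·v=1.39×(-2.185)=-3.03715; √(2b)=1.66733; u=(-3.03715+2.977)/1.66733=-0.03608, w=(-3.03715−2.977)/1.66733=-3.60705
k=4: b·v=1.39×0.763=1.06057; √(2b)=1.66733; u=(1.06057+(-16.591))/1.66733=-9.31453, w=(1.06057−(-16.591))/1.66733=10.58671

0: u=-5.04612 w=10.77675
1: u=-25.97913 w=20.02008
2: u=20.90839 w=-17.61541
3: u=-0.03608 w=-3.60705
4: u=-9.31453 w=10.58671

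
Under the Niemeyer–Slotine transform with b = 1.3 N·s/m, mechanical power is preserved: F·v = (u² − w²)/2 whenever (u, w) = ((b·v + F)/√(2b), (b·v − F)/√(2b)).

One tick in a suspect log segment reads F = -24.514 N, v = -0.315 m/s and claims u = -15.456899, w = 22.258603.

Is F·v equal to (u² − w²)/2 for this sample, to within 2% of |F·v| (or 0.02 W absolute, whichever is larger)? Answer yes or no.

no

F·v = (-24.514)×(-0.315) = 7.721910 W.
(u² − w²)/2 = (238.915727 − 495.445408)/2 = -128.264840 W.
|Δ| = 135.986750;  2% of max(1, |F·v|) = 0.154438.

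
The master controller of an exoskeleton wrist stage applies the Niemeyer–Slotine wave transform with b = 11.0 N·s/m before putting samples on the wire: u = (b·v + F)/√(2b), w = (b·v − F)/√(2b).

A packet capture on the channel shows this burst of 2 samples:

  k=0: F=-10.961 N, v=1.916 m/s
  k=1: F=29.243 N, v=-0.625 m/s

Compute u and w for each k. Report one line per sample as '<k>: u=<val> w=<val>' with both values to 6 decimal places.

k=0: b·v=11.0×1.916=21.076000; √(2b)=4.690416; u=(21.076000+(-10.961))/4.690416=2.156525, w=(21.076000−(-10.961))/4.690416=6.830311
k=1: b·v=11.0×(-0.625)=-6.875000; √(2b)=4.690416; u=(-6.875000+29.243)/4.690416=4.768874, w=(-6.875000−29.243)/4.690416=-7.700383

0: u=2.156525 w=6.830311
1: u=4.768874 w=-7.700383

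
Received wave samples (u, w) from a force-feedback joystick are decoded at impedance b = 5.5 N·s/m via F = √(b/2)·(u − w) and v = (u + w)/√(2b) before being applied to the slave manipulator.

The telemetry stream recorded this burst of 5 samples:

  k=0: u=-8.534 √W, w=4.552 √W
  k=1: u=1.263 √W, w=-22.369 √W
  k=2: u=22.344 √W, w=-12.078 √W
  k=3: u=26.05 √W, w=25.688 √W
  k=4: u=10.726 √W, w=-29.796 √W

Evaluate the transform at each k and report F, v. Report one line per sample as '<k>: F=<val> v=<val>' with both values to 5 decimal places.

0: F=-21.70068 v=-1.20062
1: F=39.18924 v=-6.36370
2: F=57.08243 v=3.09532
3: F=0.60031 v=15.59959
4: F=67.19813 v=-5.74982

k=0: u−w=-13.08600, u+w=-3.98200; √(b/2)=1.65831, √(2b)=3.31662; F=1.65831×(-13.086)=-21.70068, v=-3.98200/3.31662=-1.20062
k=1: u−w=23.63200, u+w=-21.10600; √(b/2)=1.65831, √(2b)=3.31662; F=1.65831×23.632=39.18924, v=-21.10600/3.31662=-6.36370
k=2: u−w=34.42200, u+w=10.26600; √(b/2)=1.65831, √(2b)=3.31662; F=1.65831×34.422=57.08243, v=10.26600/3.31662=3.09532
k=3: u−w=0.36200, u+w=51.73800; √(b/2)=1.65831, √(2b)=3.31662; F=1.65831×0.362=0.60031, v=51.73800/3.31662=15.59959
k=4: u−w=40.52200, u+w=-19.07000; √(b/2)=1.65831, √(2b)=3.31662; F=1.65831×40.522=67.19813, v=-19.07000/3.31662=-5.74982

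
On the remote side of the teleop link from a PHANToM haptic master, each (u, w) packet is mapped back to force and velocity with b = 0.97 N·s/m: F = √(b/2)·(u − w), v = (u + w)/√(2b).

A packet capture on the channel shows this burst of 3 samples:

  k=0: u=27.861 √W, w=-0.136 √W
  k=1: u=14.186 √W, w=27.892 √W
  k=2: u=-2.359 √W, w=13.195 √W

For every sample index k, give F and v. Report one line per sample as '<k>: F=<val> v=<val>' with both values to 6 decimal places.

0: F=19.497654 v=19.905390
1: F=-9.545124 v=30.210243
2: F=-10.832108 v=7.779795

k=0: u−w=27.997000, u+w=27.725000; √(b/2)=0.696419, √(2b)=1.392839; F=0.696419×27.997=19.497654, v=27.725000/1.392839=19.905390
k=1: u−w=-13.706000, u+w=42.078000; √(b/2)=0.696419, √(2b)=1.392839; F=0.696419×(-13.706)=-9.545124, v=42.078000/1.392839=30.210243
k=2: u−w=-15.554000, u+w=10.836000; √(b/2)=0.696419, √(2b)=1.392839; F=0.696419×(-15.554)=-10.832108, v=10.836000/1.392839=7.779795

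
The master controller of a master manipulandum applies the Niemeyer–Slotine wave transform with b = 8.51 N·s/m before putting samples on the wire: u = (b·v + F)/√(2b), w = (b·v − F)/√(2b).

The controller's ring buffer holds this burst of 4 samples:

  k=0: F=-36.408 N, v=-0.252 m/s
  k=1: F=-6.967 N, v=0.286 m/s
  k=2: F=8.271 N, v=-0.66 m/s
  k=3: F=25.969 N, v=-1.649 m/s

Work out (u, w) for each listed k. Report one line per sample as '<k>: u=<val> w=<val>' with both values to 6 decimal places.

k=0: b·v=8.51×(-0.252)=-2.144520; √(2b)=4.125530; u=(-2.144520+(-36.408))/4.125530=-9.344864, w=(-2.144520−(-36.408))/4.125530=8.305231
k=1: b·v=8.51×0.286=2.433860; √(2b)=4.125530; u=(2.433860+(-6.967))/4.125530=-1.098802, w=(2.433860−(-6.967))/4.125530=2.278703
k=2: b·v=8.51×(-0.66)=-5.616600; √(2b)=4.125530; u=(-5.616600+8.271)/4.125530=0.643408, w=(-5.616600−8.271)/4.125530=-3.366258
k=3: b·v=8.51×(-1.649)=-14.032990; √(2b)=4.125530; u=(-14.032990+25.969)/4.125530=2.893206, w=(-14.032990−25.969)/4.125530=-9.696206

0: u=-9.344864 w=8.305231
1: u=-1.098802 w=2.278703
2: u=0.643408 w=-3.366258
3: u=2.893206 w=-9.696206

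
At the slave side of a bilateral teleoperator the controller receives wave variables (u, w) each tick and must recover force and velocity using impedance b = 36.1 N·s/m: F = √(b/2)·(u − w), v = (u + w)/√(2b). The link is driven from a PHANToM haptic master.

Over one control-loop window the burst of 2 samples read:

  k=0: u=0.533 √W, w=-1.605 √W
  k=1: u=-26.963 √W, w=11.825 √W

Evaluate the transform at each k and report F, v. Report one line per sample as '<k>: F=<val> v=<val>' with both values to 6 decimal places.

k=0: u−w=2.138000, u+w=-1.072000; √(b/2)=4.248529, √(2b)=8.497058; F=4.248529×2.138=9.083355, v=-1.072000/8.497058=-0.126161
k=1: u−w=-38.788000, u+w=-15.138000; √(b/2)=4.248529, √(2b)=8.497058; F=4.248529×(-38.788)=-164.791949, v=-15.138000/8.497058=-1.781558

0: F=9.083355 v=-0.126161
1: F=-164.791949 v=-1.781558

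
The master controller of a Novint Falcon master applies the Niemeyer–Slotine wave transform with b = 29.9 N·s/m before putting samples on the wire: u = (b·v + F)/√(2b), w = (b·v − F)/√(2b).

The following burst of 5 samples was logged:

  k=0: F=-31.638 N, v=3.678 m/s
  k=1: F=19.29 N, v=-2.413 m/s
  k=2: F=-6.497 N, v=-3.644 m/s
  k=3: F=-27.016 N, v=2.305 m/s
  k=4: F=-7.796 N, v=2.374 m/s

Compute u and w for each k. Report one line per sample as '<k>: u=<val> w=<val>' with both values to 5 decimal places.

0: u=10.12980 w=18.31234
1: u=-6.83543 w=-11.82441
2: u=-14.92977 w=-13.24945
3: u=5.41876 w=12.40591
4: u=8.17098 w=10.18727

k=0: b·v=29.9×3.678=109.97220; √(2b)=7.73305; u=(109.97220+(-31.638))/7.73305=10.12980, w=(109.97220−(-31.638))/7.73305=18.31234
k=1: b·v=29.9×(-2.413)=-72.14870; √(2b)=7.73305; u=(-72.14870+19.29)/7.73305=-6.83543, w=(-72.14870−19.29)/7.73305=-11.82441
k=2: b·v=29.9×(-3.644)=-108.95560; √(2b)=7.73305; u=(-108.95560+(-6.497))/7.73305=-14.92977, w=(-108.95560−(-6.497))/7.73305=-13.24945
k=3: b·v=29.9×2.305=68.91950; √(2b)=7.73305; u=(68.91950+(-27.016))/7.73305=5.41876, w=(68.91950−(-27.016))/7.73305=12.40591
k=4: b·v=29.9×2.374=70.98260; √(2b)=7.73305; u=(70.98260+(-7.796))/7.73305=8.17098, w=(70.98260−(-7.796))/7.73305=10.18727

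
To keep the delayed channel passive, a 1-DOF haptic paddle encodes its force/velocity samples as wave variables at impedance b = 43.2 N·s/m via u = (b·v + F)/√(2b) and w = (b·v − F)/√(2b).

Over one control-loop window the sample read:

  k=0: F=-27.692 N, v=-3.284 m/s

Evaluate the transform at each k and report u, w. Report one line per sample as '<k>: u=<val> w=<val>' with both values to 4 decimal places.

0: u=-18.2418 w=-12.2835

k=0: b·v=43.2×(-3.284)=-141.8688; √(2b)=9.2952; u=(-141.8688+(-27.692))/9.2952=-18.2418, w=(-141.8688−(-27.692))/9.2952=-12.2835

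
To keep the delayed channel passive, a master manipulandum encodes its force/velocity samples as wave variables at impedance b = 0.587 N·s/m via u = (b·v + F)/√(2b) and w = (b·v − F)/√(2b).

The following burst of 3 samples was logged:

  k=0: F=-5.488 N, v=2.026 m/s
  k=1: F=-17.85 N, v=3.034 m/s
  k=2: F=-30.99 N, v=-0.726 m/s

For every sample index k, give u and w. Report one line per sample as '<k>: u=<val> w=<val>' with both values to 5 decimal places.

0: u=-3.96741 w=6.16261
1: u=-14.83050 w=18.11788
2: u=-28.99473 w=28.20810

k=0: b·v=0.587×2.026=1.18926; √(2b)=1.08351; u=(1.18926+(-5.488))/1.08351=-3.96741, w=(1.18926−(-5.488))/1.08351=6.16261
k=1: b·v=0.587×3.034=1.78096; √(2b)=1.08351; u=(1.78096+(-17.85))/1.08351=-14.83050, w=(1.78096−(-17.85))/1.08351=18.11788
k=2: b·v=0.587×(-0.726)=-0.42616; √(2b)=1.08351; u=(-0.42616+(-30.99))/1.08351=-28.99473, w=(-0.42616−(-30.99))/1.08351=28.20810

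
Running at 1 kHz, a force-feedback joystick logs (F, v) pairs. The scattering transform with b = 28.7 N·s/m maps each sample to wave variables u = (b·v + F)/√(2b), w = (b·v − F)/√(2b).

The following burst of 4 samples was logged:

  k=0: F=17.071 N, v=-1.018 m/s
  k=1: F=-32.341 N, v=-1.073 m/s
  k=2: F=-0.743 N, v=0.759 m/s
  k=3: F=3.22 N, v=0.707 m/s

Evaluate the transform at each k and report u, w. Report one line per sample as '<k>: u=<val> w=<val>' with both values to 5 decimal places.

0: u=-1.60311 w=-6.10954
1: u=-8.33339 w=0.20404
2: u=2.77713 w=2.97327
3: u=3.10323 w=2.25320

k=0: b·v=28.7×(-1.018)=-29.21660; √(2b)=7.57628; u=(-29.21660+17.071)/7.57628=-1.60311, w=(-29.21660−17.071)/7.57628=-6.10954
k=1: b·v=28.7×(-1.073)=-30.79510; √(2b)=7.57628; u=(-30.79510+(-32.341))/7.57628=-8.33339, w=(-30.79510−(-32.341))/7.57628=0.20404
k=2: b·v=28.7×0.759=21.78330; √(2b)=7.57628; u=(21.78330+(-0.743))/7.57628=2.77713, w=(21.78330−(-0.743))/7.57628=2.97327
k=3: b·v=28.7×0.707=20.29090; √(2b)=7.57628; u=(20.29090+3.22)/7.57628=3.10323, w=(20.29090−3.22)/7.57628=2.25320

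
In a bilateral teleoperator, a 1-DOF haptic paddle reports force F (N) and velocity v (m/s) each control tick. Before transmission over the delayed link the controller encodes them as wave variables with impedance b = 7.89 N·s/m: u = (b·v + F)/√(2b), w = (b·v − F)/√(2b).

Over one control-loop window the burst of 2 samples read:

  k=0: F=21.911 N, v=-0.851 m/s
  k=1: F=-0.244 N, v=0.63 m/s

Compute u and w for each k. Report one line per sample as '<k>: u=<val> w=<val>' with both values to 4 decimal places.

k=0: b·v=7.89×(-0.851)=-6.7144; √(2b)=3.9724; u=(-6.7144+21.911)/3.9724=3.8255, w=(-6.7144−21.911)/3.9724=-7.2061
k=1: b·v=7.89×0.63=4.9707; √(2b)=3.9724; u=(4.9707+(-0.244))/3.9724=1.1899, w=(4.9707−(-0.244))/3.9724=1.3127

0: u=3.8255 w=-7.2061
1: u=1.1899 w=1.3127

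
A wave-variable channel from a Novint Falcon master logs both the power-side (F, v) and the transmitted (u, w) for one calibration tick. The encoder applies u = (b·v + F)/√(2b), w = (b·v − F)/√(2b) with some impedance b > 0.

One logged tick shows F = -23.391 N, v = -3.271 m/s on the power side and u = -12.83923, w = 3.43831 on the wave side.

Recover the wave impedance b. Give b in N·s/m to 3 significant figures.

u + w = -9.40092;  u + w = √(2b)·v, so √(2b) = -9.40092/(-3.271) = 2.87402.
b = (√(2b))²/2 = 8.25999/2 = 4.13000.
(Check via u − w = 2F/√(2b): u − w = -16.27754, 2F/√(2b) = -16.27755.)

b = 4.13 N·s/m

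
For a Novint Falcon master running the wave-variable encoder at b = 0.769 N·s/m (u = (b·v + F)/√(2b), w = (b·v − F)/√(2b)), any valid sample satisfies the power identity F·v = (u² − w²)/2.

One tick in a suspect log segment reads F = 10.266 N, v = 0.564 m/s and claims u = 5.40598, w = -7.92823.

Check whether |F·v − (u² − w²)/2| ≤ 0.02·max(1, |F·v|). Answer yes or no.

F·v = 10.266×0.564 = 5.7900 W.
(u² − w²)/2 = (29.2246 − 62.8568)/2 = -16.8161 W.
|Δ| = 22.6061;  2% of max(1, |F·v|) = 0.1158.

no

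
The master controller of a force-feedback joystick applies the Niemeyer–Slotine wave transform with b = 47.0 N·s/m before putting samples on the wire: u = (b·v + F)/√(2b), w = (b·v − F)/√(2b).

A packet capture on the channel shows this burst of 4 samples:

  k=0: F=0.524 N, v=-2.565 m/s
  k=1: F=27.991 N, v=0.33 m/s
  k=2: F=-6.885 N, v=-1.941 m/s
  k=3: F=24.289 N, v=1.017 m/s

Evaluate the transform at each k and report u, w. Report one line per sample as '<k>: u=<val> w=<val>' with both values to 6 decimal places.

0: u=-12.380252 w=-12.488345
1: u=4.486786 w=-1.287317
2: u=-10.119480 w=-8.699213
3: u=7.435309 w=2.424871

k=0: b·v=47.0×(-2.565)=-120.555000; √(2b)=9.695360; u=(-120.555000+0.524)/9.695360=-12.380252, w=(-120.555000−0.524)/9.695360=-12.488345
k=1: b·v=47.0×0.33=15.510000; √(2b)=9.695360; u=(15.510000+27.991)/9.695360=4.486786, w=(15.510000−27.991)/9.695360=-1.287317
k=2: b·v=47.0×(-1.941)=-91.227000; √(2b)=9.695360; u=(-91.227000+(-6.885))/9.695360=-10.119480, w=(-91.227000−(-6.885))/9.695360=-8.699213
k=3: b·v=47.0×1.017=47.799000; √(2b)=9.695360; u=(47.799000+24.289)/9.695360=7.435309, w=(47.799000−24.289)/9.695360=2.424871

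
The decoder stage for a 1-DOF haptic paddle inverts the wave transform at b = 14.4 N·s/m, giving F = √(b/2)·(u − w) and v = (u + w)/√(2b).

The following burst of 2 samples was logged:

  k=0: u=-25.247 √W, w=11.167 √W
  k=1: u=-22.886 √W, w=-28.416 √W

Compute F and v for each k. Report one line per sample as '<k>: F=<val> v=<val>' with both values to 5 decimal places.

0: F=-97.70902 v=-2.62365
1: F=14.83855 v=-9.55956

k=0: u−w=-36.41400, u+w=-14.08000; √(b/2)=2.68328, √(2b)=5.36656; F=2.68328×(-36.414)=-97.70902, v=-14.08000/5.36656=-2.62365
k=1: u−w=5.53000, u+w=-51.30200; √(b/2)=2.68328, √(2b)=5.36656; F=2.68328×5.53=14.83855, v=-51.30200/5.36656=-9.55956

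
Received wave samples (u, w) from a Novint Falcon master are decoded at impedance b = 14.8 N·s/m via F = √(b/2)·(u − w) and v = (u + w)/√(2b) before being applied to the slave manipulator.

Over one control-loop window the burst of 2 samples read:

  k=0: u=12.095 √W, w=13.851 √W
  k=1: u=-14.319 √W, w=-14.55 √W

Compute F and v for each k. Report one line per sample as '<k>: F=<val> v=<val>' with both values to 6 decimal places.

k=0: u−w=-1.756000, u+w=25.946000; √(b/2)=2.720294, √(2b)=5.440588; F=2.720294×(-1.756)=-4.776836, v=25.946000/5.440588=4.768970
k=1: u−w=0.231000, u+w=-28.869000; √(b/2)=2.720294, √(2b)=5.440588; F=2.720294×0.231=0.628388, v=-28.869000/5.440588=-5.306228

0: F=-4.776836 v=4.768970
1: F=0.628388 v=-5.306228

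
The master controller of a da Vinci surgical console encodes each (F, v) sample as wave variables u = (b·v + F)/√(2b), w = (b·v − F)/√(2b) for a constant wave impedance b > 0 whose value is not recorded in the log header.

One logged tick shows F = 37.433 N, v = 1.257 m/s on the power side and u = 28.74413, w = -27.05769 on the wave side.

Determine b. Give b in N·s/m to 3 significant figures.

u + w = 1.68644;  u + w = √(2b)·v, so √(2b) = 1.68644/1.257 = 1.34164.
b = (√(2b))²/2 = 1.79999/2 = 0.90000.
(Check via u − w = 2F/√(2b): u − w = 55.80182, 2F/√(2b) = 55.80190.)

b = 0.9 N·s/m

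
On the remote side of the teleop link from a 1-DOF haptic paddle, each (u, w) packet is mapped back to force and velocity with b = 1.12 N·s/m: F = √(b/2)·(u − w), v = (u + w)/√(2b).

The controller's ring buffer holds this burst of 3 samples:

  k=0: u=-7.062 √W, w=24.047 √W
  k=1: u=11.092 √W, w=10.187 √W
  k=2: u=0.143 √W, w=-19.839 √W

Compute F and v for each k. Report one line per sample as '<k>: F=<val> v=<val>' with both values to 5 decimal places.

k=0: u−w=-31.10900, u+w=16.98500; √(b/2)=0.74833, √(2b)=1.49666; F=0.74833×(-31.109)=-23.27984, v=16.98500/1.49666=11.34858
k=1: u−w=0.90500, u+w=21.27900; √(b/2)=0.74833, √(2b)=1.49666; F=0.74833×0.905=0.67724, v=21.27900/1.49666=14.21763
k=2: u−w=19.98200, u+w=-19.69600; √(b/2)=0.74833, √(2b)=1.49666; F=0.74833×19.982=14.95316, v=-19.69600/1.49666=-13.15994

0: F=-23.27984 v=11.34858
1: F=0.67724 v=14.21763
2: F=14.95316 v=-13.15994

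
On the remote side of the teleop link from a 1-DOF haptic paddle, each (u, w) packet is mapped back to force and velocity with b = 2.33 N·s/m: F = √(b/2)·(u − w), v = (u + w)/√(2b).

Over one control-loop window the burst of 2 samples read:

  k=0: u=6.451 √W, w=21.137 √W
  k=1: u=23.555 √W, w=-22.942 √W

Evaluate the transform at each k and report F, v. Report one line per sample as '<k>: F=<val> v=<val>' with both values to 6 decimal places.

k=0: u−w=-14.686000, u+w=27.588000; √(b/2)=1.079352, √(2b)=2.158703; F=1.079352×(-14.686)=-15.851358, v=27.588000/2.158703=12.779894
k=1: u−w=46.497000, u+w=0.613000; √(b/2)=1.079352, √(2b)=2.158703; F=1.079352×46.497=50.186614, v=0.613000/2.158703=0.283967

0: F=-15.851358 v=12.779894
1: F=50.186614 v=0.283967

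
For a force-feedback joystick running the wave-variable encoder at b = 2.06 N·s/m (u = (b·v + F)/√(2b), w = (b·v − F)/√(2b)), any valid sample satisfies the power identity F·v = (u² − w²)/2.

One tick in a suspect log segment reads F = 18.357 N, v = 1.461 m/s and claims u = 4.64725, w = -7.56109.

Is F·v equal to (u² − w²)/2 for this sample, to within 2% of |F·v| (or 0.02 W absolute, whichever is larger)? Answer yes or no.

F·v = 18.357×1.461 = 26.81958 W.
(u² − w²)/2 = (21.59693 − 57.17008)/2 = -17.78657 W.
|Δ| = 44.60615;  2% of max(1, |F·v|) = 0.53639.

no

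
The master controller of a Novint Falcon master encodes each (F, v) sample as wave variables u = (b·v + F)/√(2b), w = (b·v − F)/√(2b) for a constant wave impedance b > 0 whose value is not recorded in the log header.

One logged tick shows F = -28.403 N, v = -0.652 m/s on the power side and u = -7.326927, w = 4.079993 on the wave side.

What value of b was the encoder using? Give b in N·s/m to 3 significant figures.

b = 12.4 N·s/m

u + w = -3.246934;  u + w = √(2b)·v, so √(2b) = -3.246934/(-0.652) = 4.979960.
b = (√(2b))²/2 = 24.800003/2 = 12.400001.
(Check via u − w = 2F/√(2b): u − w = -11.406920, 2F/√(2b) = -11.406919.)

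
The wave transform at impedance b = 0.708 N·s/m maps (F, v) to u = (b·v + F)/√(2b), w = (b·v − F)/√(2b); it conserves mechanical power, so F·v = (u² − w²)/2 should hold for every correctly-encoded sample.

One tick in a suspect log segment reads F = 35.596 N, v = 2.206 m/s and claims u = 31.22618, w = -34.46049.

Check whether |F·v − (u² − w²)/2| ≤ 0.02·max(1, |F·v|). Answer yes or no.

no

F·v = 35.596×2.206 = 78.52478 W.
(u² − w²)/2 = (975.07432 − 1187.52537)/2 = -106.22553 W.
|Δ| = 184.75030;  2% of max(1, |F·v|) = 1.57050.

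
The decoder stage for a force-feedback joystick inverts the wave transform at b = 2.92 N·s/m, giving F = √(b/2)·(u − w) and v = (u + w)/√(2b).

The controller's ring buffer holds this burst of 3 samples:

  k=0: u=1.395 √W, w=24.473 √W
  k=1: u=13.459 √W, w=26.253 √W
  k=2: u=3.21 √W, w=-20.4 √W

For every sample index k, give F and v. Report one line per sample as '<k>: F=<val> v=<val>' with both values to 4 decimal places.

k=0: u−w=-23.0780, u+w=25.8680; √(b/2)=1.2083, √(2b)=2.4166; F=1.2083×(-23.078)=-27.8853, v=25.8680/2.4166=10.7043
k=1: u−w=-12.7940, u+w=39.7120; √(b/2)=1.2083, √(2b)=2.4166; F=1.2083×(-12.794)=-15.4590, v=39.7120/2.4166=16.4329
k=2: u−w=23.6100, u+w=-17.1900; √(b/2)=1.2083, √(2b)=2.4166; F=1.2083×23.61=28.5281, v=-17.1900/2.4166=-7.1133

0: F=-27.8853 v=10.7043
1: F=-15.4590 v=16.4329
2: F=28.5281 v=-7.1133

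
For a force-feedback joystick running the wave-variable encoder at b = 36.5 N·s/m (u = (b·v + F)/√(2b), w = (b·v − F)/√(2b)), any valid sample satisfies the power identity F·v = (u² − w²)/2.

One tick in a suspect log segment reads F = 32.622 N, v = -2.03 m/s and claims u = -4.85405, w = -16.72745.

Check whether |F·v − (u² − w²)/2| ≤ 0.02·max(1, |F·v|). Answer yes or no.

F·v = 32.622×(-2.03) = -66.22266 W.
(u² − w²)/2 = (23.56180 − 279.80758)/2 = -128.12289 W.
|Δ| = 61.90023;  2% of max(1, |F·v|) = 1.32445.

no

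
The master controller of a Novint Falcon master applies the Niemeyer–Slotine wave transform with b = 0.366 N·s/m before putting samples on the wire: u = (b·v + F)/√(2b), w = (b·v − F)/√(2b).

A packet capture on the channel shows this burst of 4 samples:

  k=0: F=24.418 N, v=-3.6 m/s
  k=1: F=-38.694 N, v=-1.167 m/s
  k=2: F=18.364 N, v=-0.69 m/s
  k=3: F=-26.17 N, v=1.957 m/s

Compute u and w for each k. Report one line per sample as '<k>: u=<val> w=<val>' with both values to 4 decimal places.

k=0: b·v=0.366×(-3.6)=-1.3176; √(2b)=0.8556; u=(-1.3176+24.418)/0.8556=27.0000, w=(-1.3176−24.418)/0.8556=-30.0801
k=1: b·v=0.366×(-1.167)=-0.4271; √(2b)=0.8556; u=(-0.4271+(-38.694))/0.8556=-45.7252, w=(-0.4271−(-38.694))/0.8556=44.7268
k=2: b·v=0.366×(-0.69)=-0.2525; √(2b)=0.8556; u=(-0.2525+18.364)/0.8556=21.1689, w=(-0.2525−18.364)/0.8556=-21.7592
k=3: b·v=0.366×1.957=0.7163; √(2b)=0.8556; u=(0.7163+(-26.17))/0.8556=-29.7506, w=(0.7163−(-26.17))/0.8556=31.4250

0: u=27.0000 w=-30.0801
1: u=-45.7252 w=44.7268
2: u=21.1689 w=-21.7592
3: u=-29.7506 w=31.4250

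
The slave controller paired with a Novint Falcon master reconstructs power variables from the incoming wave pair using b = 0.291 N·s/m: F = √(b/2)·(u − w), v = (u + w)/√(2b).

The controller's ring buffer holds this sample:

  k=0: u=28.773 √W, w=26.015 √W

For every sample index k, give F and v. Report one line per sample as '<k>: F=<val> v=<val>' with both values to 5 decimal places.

k=0: u−w=2.75800, u+w=54.78800; √(b/2)=0.38144, √(2b)=0.76289; F=0.38144×2.758=1.05202, v=54.78800/0.76289=71.81645

0: F=1.05202 v=71.81645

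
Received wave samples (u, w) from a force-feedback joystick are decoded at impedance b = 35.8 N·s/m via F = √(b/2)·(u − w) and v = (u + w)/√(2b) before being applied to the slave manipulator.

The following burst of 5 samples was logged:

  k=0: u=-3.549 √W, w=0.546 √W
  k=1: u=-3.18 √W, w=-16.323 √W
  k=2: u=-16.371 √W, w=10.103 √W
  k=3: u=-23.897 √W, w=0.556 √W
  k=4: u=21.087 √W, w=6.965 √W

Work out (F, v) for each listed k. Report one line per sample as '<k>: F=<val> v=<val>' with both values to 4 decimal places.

0: F=-17.3253 v=-0.3549
1: F=55.6059 v=-2.3049
2: F=-112.0072 v=-0.7408
3: F=-103.4567 v=-2.7584
4: F=59.7479 v=3.3152

k=0: u−w=-4.0950, u+w=-3.0030; √(b/2)=4.2308, √(2b)=8.4617; F=4.2308×(-4.095)=-17.3253, v=-3.0030/8.4617=-0.3549
k=1: u−w=13.1430, u+w=-19.5030; √(b/2)=4.2308, √(2b)=8.4617; F=4.2308×13.143=55.6059, v=-19.5030/8.4617=-2.3049
k=2: u−w=-26.4740, u+w=-6.2680; √(b/2)=4.2308, √(2b)=8.4617; F=4.2308×(-26.474)=-112.0072, v=-6.2680/8.4617=-0.7408
k=3: u−w=-24.4530, u+w=-23.3410; √(b/2)=4.2308, √(2b)=8.4617; F=4.2308×(-24.453)=-103.4567, v=-23.3410/8.4617=-2.7584
k=4: u−w=14.1220, u+w=28.0520; √(b/2)=4.2308, √(2b)=8.4617; F=4.2308×14.122=59.7479, v=28.0520/8.4617=3.3152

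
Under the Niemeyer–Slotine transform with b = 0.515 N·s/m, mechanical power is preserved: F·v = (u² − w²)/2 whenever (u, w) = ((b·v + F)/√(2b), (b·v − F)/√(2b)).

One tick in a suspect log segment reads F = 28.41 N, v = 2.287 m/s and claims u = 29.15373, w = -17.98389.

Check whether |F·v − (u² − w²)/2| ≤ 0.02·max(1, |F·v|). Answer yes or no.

no

F·v = 28.41×2.287 = 64.97367 W.
(u² − w²)/2 = (849.93997 − 323.42030)/2 = 263.25984 W.
|Δ| = 198.28617;  2% of max(1, |F·v|) = 1.29947.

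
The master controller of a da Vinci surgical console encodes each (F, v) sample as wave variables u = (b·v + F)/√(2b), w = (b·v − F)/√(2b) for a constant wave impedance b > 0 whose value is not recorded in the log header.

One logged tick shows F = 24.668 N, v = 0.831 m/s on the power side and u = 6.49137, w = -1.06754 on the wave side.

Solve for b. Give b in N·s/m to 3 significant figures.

b = 21.3 N·s/m

u + w = 5.42383;  u + w = √(2b)·v, so √(2b) = 5.42383/0.831 = 6.52687.
b = (√(2b))²/2 = 42.60005/2 = 21.30002.
(Check via u − w = 2F/√(2b): u − w = 7.55891, 2F/√(2b) = 7.55891.)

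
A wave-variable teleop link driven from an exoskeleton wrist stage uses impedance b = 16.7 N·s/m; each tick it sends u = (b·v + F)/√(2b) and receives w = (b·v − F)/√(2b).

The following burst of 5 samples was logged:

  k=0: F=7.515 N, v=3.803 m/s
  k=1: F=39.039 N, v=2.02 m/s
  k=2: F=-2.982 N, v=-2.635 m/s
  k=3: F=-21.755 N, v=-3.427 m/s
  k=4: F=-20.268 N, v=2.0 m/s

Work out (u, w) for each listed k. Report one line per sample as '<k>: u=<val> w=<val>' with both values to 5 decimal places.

0: u=12.28962 w=9.68895
1: u=12.59207 w=-0.91794
2: u=-8.13017 w=-7.09821
3: u=-13.66710 w=-6.13847
4: u=2.27226 w=9.28629

k=0: b·v=16.7×3.803=63.51010; √(2b)=5.77927; u=(63.51010+7.515)/5.77927=12.28962, w=(63.51010−7.515)/5.77927=9.68895
k=1: b·v=16.7×2.02=33.73400; √(2b)=5.77927; u=(33.73400+39.039)/5.77927=12.59207, w=(33.73400−39.039)/5.77927=-0.91794
k=2: b·v=16.7×(-2.635)=-44.00450; √(2b)=5.77927; u=(-44.00450+(-2.982))/5.77927=-8.13017, w=(-44.00450−(-2.982))/5.77927=-7.09821
k=3: b·v=16.7×(-3.427)=-57.23090; √(2b)=5.77927; u=(-57.23090+(-21.755))/5.77927=-13.66710, w=(-57.23090−(-21.755))/5.77927=-6.13847
k=4: b·v=16.7×2.0=33.40000; √(2b)=5.77927; u=(33.40000+(-20.268))/5.77927=2.27226, w=(33.40000−(-20.268))/5.77927=9.28629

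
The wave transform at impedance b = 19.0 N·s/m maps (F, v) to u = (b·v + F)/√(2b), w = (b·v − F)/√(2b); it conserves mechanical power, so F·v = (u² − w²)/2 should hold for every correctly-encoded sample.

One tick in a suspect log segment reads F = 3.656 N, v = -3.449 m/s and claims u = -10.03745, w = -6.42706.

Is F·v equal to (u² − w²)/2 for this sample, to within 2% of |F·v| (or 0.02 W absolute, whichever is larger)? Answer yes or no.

no

F·v = 3.656×(-3.449) = -12.60954 W.
(u² − w²)/2 = (100.75040 − 41.30710)/2 = 29.72165 W.
|Δ| = 42.33120;  2% of max(1, |F·v|) = 0.25219.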